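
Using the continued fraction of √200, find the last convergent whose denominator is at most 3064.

19601/1386

√200 = [14; 7, 28, …] (period length 2).
Convergents:
  p_0/q_0 = 14/1
  p_1/q_1 = 99/7
  p_2/q_2 = 2786/197
  p_3/q_3 = 19601/1386
  p_4/q_4 = 551614/39005
q_3 = 1386 ≤ 3064 < 39005 = q_4, so the answer is 19601/1386.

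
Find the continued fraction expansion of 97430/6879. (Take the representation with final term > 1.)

[14; 6, 8, 3, 14, 1, 2]

97430 = 14·6879 + 1124
6879 = 6·1124 + 135
1124 = 8·135 + 44
135 = 3·44 + 3
44 = 14·3 + 2
3 = 1·2 + 1
2 = 2·1 + 0  (stop)
So 97430/6879 = [14; 6, 8, 3, 14, 1, 2].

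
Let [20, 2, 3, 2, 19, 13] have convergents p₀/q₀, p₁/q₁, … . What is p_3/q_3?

Using pₖ = aₖpₖ₋₁ + pₖ₋₂, qₖ = aₖqₖ₋₁ + qₖ₋₂ (with p₋₁=1, p₋₂=0, q₋₁=0, q₋₂=1):
  k=0: a=20, p=20, q=1
  k=1: a=2, p=41, q=2
  k=2: a=3, p=143, q=7
  k=3: a=2, p=327, q=16

327/16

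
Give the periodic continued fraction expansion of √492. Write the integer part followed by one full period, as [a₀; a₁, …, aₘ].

a₀ = ⌊√492⌋ = 22.
With m₀=0, d₀=1 and mₖ₊₁ = dₖaₖ − mₖ, dₖ₊₁ = (n − mₖ₊₁²)/dₖ, aₖ₊₁ = ⌊(a₀+mₖ₊₁)/dₖ₊₁⌋:
  k=1: m=22, d=8, a=5
  k=2: m=18, d=21, a=1
  k=3: m=3, d=23, a=1
  k=4: m=20, d=4, a=10
  k=5: m=20, d=23, a=1
  k=6: m=3, d=21, a=1
  k=7: m=18, d=8, a=5
  k=8: m=22, d=1, a=44
d=1 and a=2a₀=44 at k=8, so the next step gives (m, d) = (22, 8) again — its k=1 value — and the period has length 8.

[22; 5, 1, 1, 10, 1, 1, 5, 44]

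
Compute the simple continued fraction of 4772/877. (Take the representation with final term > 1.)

[5; 2, 3, 1, 3, 8, 3]

4772 = 5*877 + 387
877 = 2*387 + 103
387 = 3*103 + 78
103 = 1*78 + 25
78 = 3*25 + 3
25 = 8*3 + 1
3 = 3*1 + 0  (stop)
So 4772/877 = [5; 2, 3, 1, 3, 8, 3].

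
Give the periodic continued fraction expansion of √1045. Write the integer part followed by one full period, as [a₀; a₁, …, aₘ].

[32; 3, 15, 1, 4, 1, 15, 3, 64]

a₀ = ⌊√1045⌋ = 32.
With m₀=0, d₀=1 and mₖ₊₁ = dₖaₖ − mₖ, dₖ₊₁ = (n − mₖ₊₁²)/dₖ, aₖ₊₁ = ⌊(a₀+mₖ₊₁)/dₖ₊₁⌋:
  k=1: m=32, d=21, a=3
  k=2: m=31, d=4, a=15
  k=3: m=29, d=51, a=1
  k=4: m=22, d=11, a=4
  k=5: m=22, d=51, a=1
  k=6: m=29, d=4, a=15
  k=7: m=31, d=21, a=3
  k=8: m=32, d=1, a=64
d=1 and a=2a₀=64 at k=8, so the next step gives (m, d) = (32, 21) again — its k=1 value — and the period has length 8.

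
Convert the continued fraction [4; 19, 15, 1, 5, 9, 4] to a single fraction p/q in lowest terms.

Fold from the inside: start with 4/1.
  9 + 1/4 = 37/4
  5 + 4/37 = 189/37
  1 + 37/189 = 226/189
  15 + 189/226 = 3579/226
  19 + 226/3579 = 68227/3579
  4 + 3579/68227 = 276487/68227

276487/68227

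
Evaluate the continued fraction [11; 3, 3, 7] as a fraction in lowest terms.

825/73

Fold from the inside: start with 7/1.
  3 + 1/7 = 22/7
  3 + 7/22 = 73/22
  11 + 22/73 = 825/73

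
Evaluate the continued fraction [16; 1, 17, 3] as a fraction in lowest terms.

932/55

Fold from the inside: start with 3/1.
  17 + 1/3 = 52/3
  1 + 3/52 = 55/52
  16 + 52/55 = 932/55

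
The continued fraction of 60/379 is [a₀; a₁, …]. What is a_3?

6

60 = 0·379 + 60   →  a_0 = 0
379 = 6·60 + 19   →  a_1 = 6
60 = 3·19 + 3   →  a_2 = 3
19 = 6·3 + 1   →  a_3 = 6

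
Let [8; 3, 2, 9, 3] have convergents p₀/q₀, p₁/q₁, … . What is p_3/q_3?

Using pₖ = aₖpₖ₋₁ + pₖ₋₂, qₖ = aₖqₖ₋₁ + qₖ₋₂ (with p₋₁=1, p₋₂=0, q₋₁=0, q₋₂=1):
  k=0: a=8, p=8, q=1
  k=1: a=3, p=25, q=3
  k=2: a=2, p=58, q=7
  k=3: a=9, p=547, q=66

547/66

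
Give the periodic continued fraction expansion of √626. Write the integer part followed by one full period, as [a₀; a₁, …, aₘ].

a₀ = ⌊√626⌋ = 25.
With m₀=0, d₀=1 and mₖ₊₁ = dₖaₖ − mₖ, dₖ₊₁ = (n − mₖ₊₁²)/dₖ, aₖ₊₁ = ⌊(a₀+mₖ₊₁)/dₖ₊₁⌋:
  k=1: m=25, d=1, a=50
d=1 and a=2a₀=50 at k=1, so the next step gives (m, d) = (25, 1) again — its k=1 value — and the period has length 1.

[25; 50]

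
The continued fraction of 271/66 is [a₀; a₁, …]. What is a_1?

271 = 4·66 + 7   →  a_0 = 4
66 = 9·7 + 3   →  a_1 = 9

9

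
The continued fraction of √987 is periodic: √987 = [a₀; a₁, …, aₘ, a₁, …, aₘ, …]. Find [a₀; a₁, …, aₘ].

[31; 2, 2, 2, 62]

a₀ = ⌊√987⌋ = 31.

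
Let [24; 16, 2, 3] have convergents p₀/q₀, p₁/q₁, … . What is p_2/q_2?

Using pₖ = aₖpₖ₋₁ + pₖ₋₂, qₖ = aₖqₖ₋₁ + qₖ₋₂ (with p₋₁=1, p₋₂=0, q₋₁=0, q₋₂=1):
  k=0: a=24, p=24, q=1
  k=1: a=16, p=385, q=16
  k=2: a=2, p=794, q=33

794/33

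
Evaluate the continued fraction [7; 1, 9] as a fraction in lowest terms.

79/10

Using pₖ = aₖpₖ₋₁ + pₖ₋₂ and qₖ = aₖqₖ₋₁ + qₖ₋₂:
  k=0: a=7, p=7, q=1
  k=1: a=1, p=8, q=1
  k=2: a=9, p=79, q=10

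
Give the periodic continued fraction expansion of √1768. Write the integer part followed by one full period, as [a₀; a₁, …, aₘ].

[42; 21, 84]

a₀ = ⌊√1768⌋ = 42.
With m₀=0, d₀=1 and mₖ₊₁ = dₖaₖ − mₖ, dₖ₊₁ = (n − mₖ₊₁²)/dₖ, aₖ₊₁ = ⌊(a₀+mₖ₊₁)/dₖ₊₁⌋:
  k=1: m=42, d=4, a=21
  k=2: m=42, d=1, a=84
d=1 and a=2a₀=84 at k=2, so the next step gives (m, d) = (42, 4) again — its k=1 value — and the period has length 2.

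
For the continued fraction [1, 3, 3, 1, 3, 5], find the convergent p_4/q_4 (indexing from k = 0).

Using pₖ = aₖpₖ₋₁ + pₖ₋₂, qₖ = aₖqₖ₋₁ + qₖ₋₂ (with p₋₁=1, p₋₂=0, q₋₁=0, q₋₂=1):
  k=0: a=1, p=1, q=1
  k=1: a=3, p=4, q=3
  k=2: a=3, p=13, q=10
  k=3: a=1, p=17, q=13
  k=4: a=3, p=64, q=49

64/49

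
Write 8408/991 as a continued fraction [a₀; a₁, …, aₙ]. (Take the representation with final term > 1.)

8408 = 8×991 + 480
991 = 2×480 + 31
480 = 15×31 + 15
31 = 2×15 + 1
15 = 15×1 + 0  (stop)
So 8408/991 = [8; 2, 15, 2, 15].

[8; 2, 15, 2, 15]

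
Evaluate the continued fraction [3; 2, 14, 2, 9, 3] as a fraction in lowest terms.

6155/1767

Using pₖ = aₖpₖ₋₁ + pₖ₋₂ and qₖ = aₖqₖ₋₁ + qₖ₋₂:
  k=0: a=3, p=3, q=1
  k=1: a=2, p=7, q=2
  k=2: a=14, p=101, q=29
  k=3: a=2, p=209, q=60
  k=4: a=9, p=1982, q=569
  k=5: a=3, p=6155, q=1767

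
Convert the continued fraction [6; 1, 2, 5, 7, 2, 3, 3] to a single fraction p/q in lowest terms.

Fold from the inside: start with 3/1.
  3 + 1/3 = 10/3
  2 + 3/10 = 23/10
  7 + 10/23 = 171/23
  5 + 23/171 = 878/171
  2 + 171/878 = 1927/878
  1 + 878/1927 = 2805/1927
  6 + 1927/2805 = 18757/2805

18757/2805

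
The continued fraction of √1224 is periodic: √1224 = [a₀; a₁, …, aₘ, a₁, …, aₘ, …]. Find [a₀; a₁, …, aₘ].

a₀ = ⌊√1224⌋ = 34.
With m₀=0, d₀=1 and mₖ₊₁ = dₖaₖ − mₖ, dₖ₊₁ = (n − mₖ₊₁²)/dₖ, aₖ₊₁ = ⌊(a₀+mₖ₊₁)/dₖ₊₁⌋:
  k=1: m=34, d=68, a=1
  k=2: m=34, d=1, a=68
d=1 and a=2a₀=68 at k=2, so the next step gives (m, d) = (34, 68) again — its k=1 value — and the period has length 2.

[34; 1, 68]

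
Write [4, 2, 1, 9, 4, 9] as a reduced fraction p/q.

4779/1100

Using pₖ = aₖpₖ₋₁ + pₖ₋₂ and qₖ = aₖqₖ₋₁ + qₖ₋₂:
  k=0: a=4, p=4, q=1
  k=1: a=2, p=9, q=2
  k=2: a=1, p=13, q=3
  k=3: a=9, p=126, q=29
  k=4: a=4, p=517, q=119
  k=5: a=9, p=4779, q=1100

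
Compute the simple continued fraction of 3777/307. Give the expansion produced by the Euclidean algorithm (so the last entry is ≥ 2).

3777 = 12×307 + 93
307 = 3×93 + 28
93 = 3×28 + 9
28 = 3×9 + 1
9 = 9×1 + 0  (stop)
So 3777/307 = [12; 3, 3, 3, 9].

[12; 3, 3, 3, 9]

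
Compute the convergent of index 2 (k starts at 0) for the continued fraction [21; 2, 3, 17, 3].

Using pₖ = aₖpₖ₋₁ + pₖ₋₂, qₖ = aₖqₖ₋₁ + qₖ₋₂ (with p₋₁=1, p₋₂=0, q₋₁=0, q₋₂=1):
  k=0: a=21, p=21, q=1
  k=1: a=2, p=43, q=2
  k=2: a=3, p=150, q=7

150/7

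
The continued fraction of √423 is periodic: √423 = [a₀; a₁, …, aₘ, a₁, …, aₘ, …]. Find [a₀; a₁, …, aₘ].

[20; 1, 1, 3, 4, 3, 1, 1, 40]

a₀ = ⌊√423⌋ = 20.
With m₀=0, d₀=1 and mₖ₊₁ = dₖaₖ − mₖ, dₖ₊₁ = (n − mₖ₊₁²)/dₖ, aₖ₊₁ = ⌊(a₀+mₖ₊₁)/dₖ₊₁⌋:
  k=1: m=20, d=23, a=1
  k=2: m=3, d=18, a=1
  k=3: m=15, d=11, a=3
  k=4: m=18, d=9, a=4
  k=5: m=18, d=11, a=3
  k=6: m=15, d=18, a=1
  k=7: m=3, d=23, a=1
  k=8: m=20, d=1, a=40
d=1 and a=2a₀=40 at k=8, so the next step gives (m, d) = (20, 23) again — its k=1 value — and the period has length 8.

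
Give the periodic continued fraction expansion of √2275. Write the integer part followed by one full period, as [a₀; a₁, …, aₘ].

a₀ = ⌊√2275⌋ = 47.
With m₀=0, d₀=1 and mₖ₊₁ = dₖaₖ − mₖ, dₖ₊₁ = (n − mₖ₊₁²)/dₖ, aₖ₊₁ = ⌊(a₀+mₖ₊₁)/dₖ₊₁⌋:
  k=1: m=47, d=66, a=1
  k=2: m=19, d=29, a=2
  k=3: m=39, d=26, a=3
  k=4: m=39, d=29, a=2
  k=5: m=19, d=66, a=1
  k=6: m=47, d=1, a=94
d=1 and a=2a₀=94 at k=6, so the next step gives (m, d) = (47, 66) again — its k=1 value — and the period has length 6.

[47; 1, 2, 3, 2, 1, 94]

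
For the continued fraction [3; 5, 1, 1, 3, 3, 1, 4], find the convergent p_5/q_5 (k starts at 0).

Using pₖ = aₖpₖ₋₁ + pₖ₋₂, qₖ = aₖqₖ₋₁ + qₖ₋₂ (with p₋₁=1, p₋₂=0, q₋₁=0, q₋₂=1):
  k=0: a=3, p=3, q=1
  k=1: a=5, p=16, q=5
  k=2: a=1, p=19, q=6
  k=3: a=1, p=35, q=11
  k=4: a=3, p=124, q=39
  k=5: a=3, p=407, q=128

407/128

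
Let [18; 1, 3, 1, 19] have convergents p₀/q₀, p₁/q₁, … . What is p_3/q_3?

94/5

Using pₖ = aₖpₖ₋₁ + pₖ₋₂, qₖ = aₖqₖ₋₁ + qₖ₋₂ (with p₋₁=1, p₋₂=0, q₋₁=0, q₋₂=1):
  k=0: a=18, p=18, q=1
  k=1: a=1, p=19, q=1
  k=2: a=3, p=75, q=4
  k=3: a=1, p=94, q=5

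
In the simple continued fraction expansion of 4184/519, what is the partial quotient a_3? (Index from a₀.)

4184 = 8·519 + 32   →  a_0 = 8
519 = 16·32 + 7   →  a_1 = 16
32 = 4·7 + 4   →  a_2 = 4
7 = 1·4 + 3   →  a_3 = 1

1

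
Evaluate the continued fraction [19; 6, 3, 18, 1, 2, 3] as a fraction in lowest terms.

Fold from the inside: start with 3/1.
  2 + 1/3 = 7/3
  1 + 3/7 = 10/7
  18 + 7/10 = 187/10
  3 + 10/187 = 571/187
  6 + 187/571 = 3613/571
  19 + 571/3613 = 69218/3613

69218/3613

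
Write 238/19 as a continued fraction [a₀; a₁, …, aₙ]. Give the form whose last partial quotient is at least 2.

238 = 12×19 + 10
19 = 1×10 + 9
10 = 1×9 + 1
9 = 9×1 + 0  (stop)
So 238/19 = [12; 1, 1, 9].

[12; 1, 1, 9]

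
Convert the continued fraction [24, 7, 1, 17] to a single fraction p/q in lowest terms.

3450/143

Using pₖ = aₖpₖ₋₁ + pₖ₋₂ and qₖ = aₖqₖ₋₁ + qₖ₋₂:
  k=0: a=24, p=24, q=1
  k=1: a=7, p=169, q=7
  k=2: a=1, p=193, q=8
  k=3: a=17, p=3450, q=143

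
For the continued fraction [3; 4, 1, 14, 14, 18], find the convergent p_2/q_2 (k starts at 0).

16/5

Using pₖ = aₖpₖ₋₁ + pₖ₋₂, qₖ = aₖqₖ₋₁ + qₖ₋₂ (with p₋₁=1, p₋₂=0, q₋₁=0, q₋₂=1):
  k=0: a=3, p=3, q=1
  k=1: a=4, p=13, q=4
  k=2: a=1, p=16, q=5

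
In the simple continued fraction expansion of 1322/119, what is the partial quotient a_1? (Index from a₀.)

1322 = 11·119 + 13   →  a_0 = 11
119 = 9·13 + 2   →  a_1 = 9

9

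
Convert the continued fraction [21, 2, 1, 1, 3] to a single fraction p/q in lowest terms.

385/18

Using pₖ = aₖpₖ₋₁ + pₖ₋₂ and qₖ = aₖqₖ₋₁ + qₖ₋₂:
  k=0: a=21, p=21, q=1
  k=1: a=2, p=43, q=2
  k=2: a=1, p=64, q=3
  k=3: a=1, p=107, q=5
  k=4: a=3, p=385, q=18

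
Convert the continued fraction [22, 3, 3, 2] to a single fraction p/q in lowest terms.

Fold from the inside: start with 2/1.
  3 + 1/2 = 7/2
  3 + 2/7 = 23/7
  22 + 7/23 = 513/23

513/23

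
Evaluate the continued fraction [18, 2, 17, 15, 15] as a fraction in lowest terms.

146777/7940

Fold from the inside: start with 15/1.
  15 + 1/15 = 226/15
  17 + 15/226 = 3857/226
  2 + 226/3857 = 7940/3857
  18 + 3857/7940 = 146777/7940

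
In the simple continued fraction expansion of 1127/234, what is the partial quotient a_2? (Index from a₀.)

1127 = 4·234 + 191   →  a_0 = 4
234 = 1·191 + 43   →  a_1 = 1
191 = 4·43 + 19   →  a_2 = 4

4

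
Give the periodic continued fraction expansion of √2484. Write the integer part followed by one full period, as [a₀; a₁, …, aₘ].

a₀ = ⌊√2484⌋ = 49.
With m₀=0, d₀=1 and mₖ₊₁ = dₖaₖ − mₖ, dₖ₊₁ = (n − mₖ₊₁²)/dₖ, aₖ₊₁ = ⌊(a₀+mₖ₊₁)/dₖ₊₁⌋:
  k=1: m=49, d=83, a=1
  k=2: m=34, d=16, a=5
  k=3: m=46, d=23, a=4
  k=4: m=46, d=16, a=5
  k=5: m=34, d=83, a=1
  k=6: m=49, d=1, a=98
d=1 and a=2a₀=98 at k=6, so the next step gives (m, d) = (49, 83) again — its k=1 value — and the period has length 6.

[49; 1, 5, 4, 5, 1, 98]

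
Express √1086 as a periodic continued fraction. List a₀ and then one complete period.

a₀ = ⌊√1086⌋ = 32.
With m₀=0, d₀=1 and mₖ₊₁ = dₖaₖ − mₖ, dₖ₊₁ = (n − mₖ₊₁²)/dₖ, aₖ₊₁ = ⌊(a₀+mₖ₊₁)/dₖ₊₁⌋:
  k=1: m=32, d=62, a=1
  k=2: m=30, d=3, a=20
  k=3: m=30, d=62, a=1
  k=4: m=32, d=1, a=64
d=1 and a=2a₀=64 at k=4, so the next step gives (m, d) = (32, 62) again — its k=1 value — and the period has length 4.

[32; 1, 20, 1, 64]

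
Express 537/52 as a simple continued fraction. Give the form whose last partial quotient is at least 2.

[10; 3, 17]

537 = 10×52 + 17
52 = 3×17 + 1
17 = 17×1 + 0  (stop)
So 537/52 = [10; 3, 17].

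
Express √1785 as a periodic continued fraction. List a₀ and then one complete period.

[42; 4, 84]

a₀ = ⌊√1785⌋ = 42.
With m₀=0, d₀=1 and mₖ₊₁ = dₖaₖ − mₖ, dₖ₊₁ = (n − mₖ₊₁²)/dₖ, aₖ₊₁ = ⌊(a₀+mₖ₊₁)/dₖ₊₁⌋:
  k=1: m=42, d=21, a=4
  k=2: m=42, d=1, a=84
d=1 and a=2a₀=84 at k=2, so the next step gives (m, d) = (42, 21) again — its k=1 value — and the period has length 2.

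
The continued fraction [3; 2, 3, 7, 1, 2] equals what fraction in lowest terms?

Using pₖ = aₖpₖ₋₁ + pₖ₋₂ and qₖ = aₖqₖ₋₁ + qₖ₋₂:
  k=0: a=3, p=3, q=1
  k=1: a=2, p=7, q=2
  k=2: a=3, p=24, q=7
  k=3: a=7, p=175, q=51
  k=4: a=1, p=199, q=58
  k=5: a=2, p=573, q=167

573/167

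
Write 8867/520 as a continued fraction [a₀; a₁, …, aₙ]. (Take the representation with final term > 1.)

[17; 19, 3, 1, 6]

8867 = 17·520 + 27
520 = 19·27 + 7
27 = 3·7 + 6
7 = 1·6 + 1
6 = 6·1 + 0  (stop)
So 8867/520 = [17; 19, 3, 1, 6].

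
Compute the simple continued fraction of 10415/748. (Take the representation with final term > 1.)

[13; 1, 12, 8, 7]

10415 = 13×748 + 691
748 = 1×691 + 57
691 = 12×57 + 7
57 = 8×7 + 1
7 = 7×1 + 0  (stop)
So 10415/748 = [13; 1, 12, 8, 7].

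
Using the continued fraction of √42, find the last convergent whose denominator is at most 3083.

√42 = [6; 2, 12, …] (period length 2).
Convergents:
  p_0/q_0 = 6/1
  p_1/q_1 = 13/2
  p_2/q_2 = 162/25
  p_3/q_3 = 337/52
  p_4/q_4 = 4206/649
  p_5/q_5 = 8749/1350
  p_6/q_6 = 109194/16849
q_5 = 1350 ≤ 3083 < 16849 = q_6, so the answer is 8749/1350.

8749/1350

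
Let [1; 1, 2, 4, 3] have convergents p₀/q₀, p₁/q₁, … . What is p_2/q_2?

Using pₖ = aₖpₖ₋₁ + pₖ₋₂, qₖ = aₖqₖ₋₁ + qₖ₋₂ (with p₋₁=1, p₋₂=0, q₋₁=0, q₋₂=1):
  k=0: a=1, p=1, q=1
  k=1: a=1, p=2, q=1
  k=2: a=2, p=5, q=3

5/3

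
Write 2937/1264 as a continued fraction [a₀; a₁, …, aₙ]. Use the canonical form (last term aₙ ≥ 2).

2937 = 2*1264 + 409
1264 = 3*409 + 37
409 = 11*37 + 2
37 = 18*2 + 1
2 = 2*1 + 0  (stop)
So 2937/1264 = [2; 3, 11, 18, 2].

[2; 3, 11, 18, 2]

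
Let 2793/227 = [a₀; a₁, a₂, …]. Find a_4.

4

2793 = 12·227 + 69   →  a_0 = 12
227 = 3·69 + 20   →  a_1 = 3
69 = 3·20 + 9   →  a_2 = 3
20 = 2·9 + 2   →  a_3 = 2
9 = 4·2 + 1   →  a_4 = 4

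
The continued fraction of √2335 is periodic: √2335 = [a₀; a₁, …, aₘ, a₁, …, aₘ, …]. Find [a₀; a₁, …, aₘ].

a₀ = ⌊√2335⌋ = 48.
With m₀=0, d₀=1 and mₖ₊₁ = dₖaₖ − mₖ, dₖ₊₁ = (n − mₖ₊₁²)/dₖ, aₖ₊₁ = ⌊(a₀+mₖ₊₁)/dₖ₊₁⌋:
  k=1: m=48, d=31, a=3
  k=2: m=45, d=10, a=9
  k=3: m=45, d=31, a=3
  k=4: m=48, d=1, a=96
d=1 and a=2a₀=96 at k=4, so the next step gives (m, d) = (48, 31) again — its k=1 value — and the period has length 4.

[48; 3, 9, 3, 96]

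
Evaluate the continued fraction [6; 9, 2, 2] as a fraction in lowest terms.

287/47

Fold from the inside: start with 2/1.
  2 + 1/2 = 5/2
  9 + 2/5 = 47/5
  6 + 5/47 = 287/47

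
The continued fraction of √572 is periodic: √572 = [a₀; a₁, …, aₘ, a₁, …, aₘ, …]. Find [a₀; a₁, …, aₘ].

a₀ = ⌊√572⌋ = 23.

[23; 1, 10, 1, 46]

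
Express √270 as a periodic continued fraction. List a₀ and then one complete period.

[16; 2, 3, 6, 3, 2, 32]

a₀ = ⌊√270⌋ = 16.
With m₀=0, d₀=1 and mₖ₊₁ = dₖaₖ − mₖ, dₖ₊₁ = (n − mₖ₊₁²)/dₖ, aₖ₊₁ = ⌊(a₀+mₖ₊₁)/dₖ₊₁⌋:
  k=1: m=16, d=14, a=2
  k=2: m=12, d=9, a=3
  k=3: m=15, d=5, a=6
  k=4: m=15, d=9, a=3
  k=5: m=12, d=14, a=2
  k=6: m=16, d=1, a=32
d=1 and a=2a₀=32 at k=6, so the next step gives (m, d) = (16, 14) again — its k=1 value — and the period has length 6.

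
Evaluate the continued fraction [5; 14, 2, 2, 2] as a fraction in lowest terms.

Fold from the inside: start with 2/1.
  2 + 1/2 = 5/2
  2 + 2/5 = 12/5
  14 + 5/12 = 173/12
  5 + 12/173 = 877/173

877/173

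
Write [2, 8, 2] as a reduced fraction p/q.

Using pₖ = aₖpₖ₋₁ + pₖ₋₂ and qₖ = aₖqₖ₋₁ + qₖ₋₂:
  k=0: a=2, p=2, q=1
  k=1: a=8, p=17, q=8
  k=2: a=2, p=36, q=17

36/17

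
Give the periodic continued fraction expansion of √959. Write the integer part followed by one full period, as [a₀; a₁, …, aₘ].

a₀ = ⌊√959⌋ = 30.
With m₀=0, d₀=1 and mₖ₊₁ = dₖaₖ − mₖ, dₖ₊₁ = (n − mₖ₊₁²)/dₖ, aₖ₊₁ = ⌊(a₀+mₖ₊₁)/dₖ₊₁⌋:
  k=1: m=30, d=59, a=1
  k=2: m=29, d=2, a=29
  k=3: m=29, d=59, a=1
  k=4: m=30, d=1, a=60
d=1 and a=2a₀=60 at k=4, so the next step gives (m, d) = (30, 59) again — its k=1 value — and the period has length 4.

[30; 1, 29, 1, 60]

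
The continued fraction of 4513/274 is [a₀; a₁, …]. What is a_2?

8

4513 = 16·274 + 129   →  a_0 = 16
274 = 2·129 + 16   →  a_1 = 2
129 = 8·16 + 1   →  a_2 = 8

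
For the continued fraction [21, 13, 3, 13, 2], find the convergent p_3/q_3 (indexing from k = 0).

Using pₖ = aₖpₖ₋₁ + pₖ₋₂, qₖ = aₖqₖ₋₁ + qₖ₋₂ (with p₋₁=1, p₋₂=0, q₋₁=0, q₋₂=1):
  k=0: a=21, p=21, q=1
  k=1: a=13, p=274, q=13
  k=2: a=3, p=843, q=40
  k=3: a=13, p=11233, q=533

11233/533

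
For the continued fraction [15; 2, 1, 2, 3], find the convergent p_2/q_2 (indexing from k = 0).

46/3

Using pₖ = aₖpₖ₋₁ + pₖ₋₂, qₖ = aₖqₖ₋₁ + qₖ₋₂ (with p₋₁=1, p₋₂=0, q₋₁=0, q₋₂=1):
  k=0: a=15, p=15, q=1
  k=1: a=2, p=31, q=2
  k=2: a=1, p=46, q=3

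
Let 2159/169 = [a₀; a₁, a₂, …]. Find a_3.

2159 = 12·169 + 131   →  a_0 = 12
169 = 1·131 + 38   →  a_1 = 1
131 = 3·38 + 17   →  a_2 = 3
38 = 2·17 + 4   →  a_3 = 2

2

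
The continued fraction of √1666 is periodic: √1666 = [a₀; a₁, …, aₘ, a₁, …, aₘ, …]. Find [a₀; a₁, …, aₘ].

a₀ = ⌊√1666⌋ = 40.
With m₀=0, d₀=1 and mₖ₊₁ = dₖaₖ − mₖ, dₖ₊₁ = (n − mₖ₊₁²)/dₖ, aₖ₊₁ = ⌊(a₀+mₖ₊₁)/dₖ₊₁⌋:
  k=1: m=40, d=66, a=1
  k=2: m=26, d=15, a=4
  k=3: m=34, d=34, a=2
  k=4: m=34, d=15, a=4
  k=5: m=26, d=66, a=1
  k=6: m=40, d=1, a=80
d=1 and a=2a₀=80 at k=6, so the next step gives (m, d) = (40, 66) again — its k=1 value — and the period has length 6.

[40; 1, 4, 2, 4, 1, 80]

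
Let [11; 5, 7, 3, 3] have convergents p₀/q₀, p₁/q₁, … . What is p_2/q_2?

Using pₖ = aₖpₖ₋₁ + pₖ₋₂, qₖ = aₖqₖ₋₁ + qₖ₋₂ (with p₋₁=1, p₋₂=0, q₋₁=0, q₋₂=1):
  k=0: a=11, p=11, q=1
  k=1: a=5, p=56, q=5
  k=2: a=7, p=403, q=36

403/36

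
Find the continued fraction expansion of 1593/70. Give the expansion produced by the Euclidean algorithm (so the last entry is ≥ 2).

[22; 1, 3, 8, 2]

1593 = 22·70 + 53
70 = 1·53 + 17
53 = 3·17 + 2
17 = 8·2 + 1
2 = 2·1 + 0  (stop)
So 1593/70 = [22; 1, 3, 8, 2].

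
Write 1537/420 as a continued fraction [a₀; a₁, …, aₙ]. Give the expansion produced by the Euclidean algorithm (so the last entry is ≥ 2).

1537 = 3*420 + 277
420 = 1*277 + 143
277 = 1*143 + 134
143 = 1*134 + 9
134 = 14*9 + 8
9 = 1*8 + 1
8 = 8*1 + 0  (stop)
So 1537/420 = [3; 1, 1, 1, 14, 1, 8].

[3; 1, 1, 1, 14, 1, 8]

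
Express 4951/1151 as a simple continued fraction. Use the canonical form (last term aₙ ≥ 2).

4951 = 4*1151 + 347
1151 = 3*347 + 110
347 = 3*110 + 17
110 = 6*17 + 8
17 = 2*8 + 1
8 = 8*1 + 0  (stop)
So 4951/1151 = [4; 3, 3, 6, 2, 8].

[4; 3, 3, 6, 2, 8]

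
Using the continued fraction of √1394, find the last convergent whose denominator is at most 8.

112/3

√1394 = [37; 2, 1, 36, 1, 2, 74, …] (period length 6).
Convergents:
  p_0/q_0 = 37/1
  p_1/q_1 = 75/2
  p_2/q_2 = 112/3
  p_3/q_3 = 4107/110
q_2 = 3 ≤ 8 < 110 = q_3, so the answer is 112/3.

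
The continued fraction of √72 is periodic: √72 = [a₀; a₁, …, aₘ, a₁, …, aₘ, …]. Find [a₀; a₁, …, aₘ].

a₀ = ⌊√72⌋ = 8.

[8; 2, 16]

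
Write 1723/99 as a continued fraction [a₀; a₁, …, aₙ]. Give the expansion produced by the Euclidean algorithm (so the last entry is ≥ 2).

1723 = 17×99 + 40
99 = 2×40 + 19
40 = 2×19 + 2
19 = 9×2 + 1
2 = 2×1 + 0  (stop)
So 1723/99 = [17; 2, 2, 9, 2].

[17; 2, 2, 9, 2]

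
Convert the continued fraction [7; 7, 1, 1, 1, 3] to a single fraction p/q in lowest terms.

Using pₖ = aₖpₖ₋₁ + pₖ₋₂ and qₖ = aₖqₖ₋₁ + qₖ₋₂:
  k=0: a=7, p=7, q=1
  k=1: a=7, p=50, q=7
  k=2: a=1, p=57, q=8
  k=3: a=1, p=107, q=15
  k=4: a=1, p=164, q=23
  k=5: a=3, p=599, q=84

599/84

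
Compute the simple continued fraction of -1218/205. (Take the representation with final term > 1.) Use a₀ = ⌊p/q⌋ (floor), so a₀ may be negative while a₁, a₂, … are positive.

[-6; 17, 12]

-1218 = -6·205 + 12
205 = 17·12 + 1
12 = 12·1 + 0  (stop)
So -1218/205 = [-6; 17, 12].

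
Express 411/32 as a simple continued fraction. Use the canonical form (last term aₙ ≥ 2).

411 = 12×32 + 27
32 = 1×27 + 5
27 = 5×5 + 2
5 = 2×2 + 1
2 = 2×1 + 0  (stop)
So 411/32 = [12; 1, 5, 2, 2].

[12; 1, 5, 2, 2]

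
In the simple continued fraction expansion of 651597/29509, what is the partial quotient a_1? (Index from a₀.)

651597 = 22·29509 + 2399   →  a_0 = 22
29509 = 12·2399 + 721   →  a_1 = 12

12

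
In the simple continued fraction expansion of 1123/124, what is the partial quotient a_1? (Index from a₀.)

17

1123 = 9·124 + 7   →  a_0 = 9
124 = 17·7 + 5   →  a_1 = 17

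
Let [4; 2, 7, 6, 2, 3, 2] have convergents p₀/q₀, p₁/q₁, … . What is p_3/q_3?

411/92

Using pₖ = aₖpₖ₋₁ + pₖ₋₂, qₖ = aₖqₖ₋₁ + qₖ₋₂ (with p₋₁=1, p₋₂=0, q₋₁=0, q₋₂=1):
  k=0: a=4, p=4, q=1
  k=1: a=2, p=9, q=2
  k=2: a=7, p=67, q=15
  k=3: a=6, p=411, q=92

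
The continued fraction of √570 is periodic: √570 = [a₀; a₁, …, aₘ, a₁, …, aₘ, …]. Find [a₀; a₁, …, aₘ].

[23; 1, 6, 1, 46]

a₀ = ⌊√570⌋ = 23.
With m₀=0, d₀=1 and mₖ₊₁ = dₖaₖ − mₖ, dₖ₊₁ = (n − mₖ₊₁²)/dₖ, aₖ₊₁ = ⌊(a₀+mₖ₊₁)/dₖ₊₁⌋:
  k=1: m=23, d=41, a=1
  k=2: m=18, d=6, a=6
  k=3: m=18, d=41, a=1
  k=4: m=23, d=1, a=46
d=1 and a=2a₀=46 at k=4, so the next step gives (m, d) = (23, 41) again — its k=1 value — and the period has length 4.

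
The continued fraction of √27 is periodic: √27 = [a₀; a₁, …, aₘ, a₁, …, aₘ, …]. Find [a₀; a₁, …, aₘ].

a₀ = ⌊√27⌋ = 5.
With m₀=0, d₀=1 and mₖ₊₁ = dₖaₖ − mₖ, dₖ₊₁ = (n − mₖ₊₁²)/dₖ, aₖ₊₁ = ⌊(a₀+mₖ₊₁)/dₖ₊₁⌋:
  k=1: m=5, d=2, a=5
  k=2: m=5, d=1, a=10
d=1 and a=2a₀=10 at k=2, so the next step gives (m, d) = (5, 2) again — its k=1 value — and the period has length 2.

[5; 5, 10]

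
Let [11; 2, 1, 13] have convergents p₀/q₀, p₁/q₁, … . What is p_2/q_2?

34/3

Using pₖ = aₖpₖ₋₁ + pₖ₋₂, qₖ = aₖqₖ₋₁ + qₖ₋₂ (with p₋₁=1, p₋₂=0, q₋₁=0, q₋₂=1):
  k=0: a=11, p=11, q=1
  k=1: a=2, p=23, q=2
  k=2: a=1, p=34, q=3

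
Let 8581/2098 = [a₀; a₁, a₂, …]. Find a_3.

1

8581 = 4·2098 + 189   →  a_0 = 4
2098 = 11·189 + 19   →  a_1 = 11
189 = 9·19 + 18   →  a_2 = 9
19 = 1·18 + 1   →  a_3 = 1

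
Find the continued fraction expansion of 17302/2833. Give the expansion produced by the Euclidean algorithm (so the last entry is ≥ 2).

17302 = 6·2833 + 304
2833 = 9·304 + 97
304 = 3·97 + 13
97 = 7·13 + 6
13 = 2·6 + 1
6 = 6·1 + 0  (stop)
So 17302/2833 = [6; 9, 3, 7, 2, 6].

[6; 9, 3, 7, 2, 6]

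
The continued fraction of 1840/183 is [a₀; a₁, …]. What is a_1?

18

1840 = 10·183 + 10   →  a_0 = 10
183 = 18·10 + 3   →  a_1 = 18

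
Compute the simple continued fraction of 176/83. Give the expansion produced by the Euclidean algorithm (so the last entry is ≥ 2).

[2; 8, 3, 3]

176 = 2·83 + 10
83 = 8·10 + 3
10 = 3·3 + 1
3 = 3·1 + 0  (stop)
So 176/83 = [2; 8, 3, 3].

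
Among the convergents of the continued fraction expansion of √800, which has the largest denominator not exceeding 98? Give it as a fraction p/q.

√800 = [28; 3, 1, 1, 13, 1, 1, 3, 56, …] (period length 8).
Convergents:
  p_0/q_0 = 28/1
  p_1/q_1 = 85/3
  p_2/q_2 = 113/4
  p_3/q_3 = 198/7
  p_4/q_4 = 2687/95
  p_5/q_5 = 2885/102
q_4 = 95 ≤ 98 < 102 = q_5, so the answer is 2687/95.

2687/95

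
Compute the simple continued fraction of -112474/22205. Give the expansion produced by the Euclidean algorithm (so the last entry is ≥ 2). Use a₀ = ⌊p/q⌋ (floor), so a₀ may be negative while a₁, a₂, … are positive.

[-6; 1, 14, 3, 12, 19, 2]

-112474 = -6×22205 + 20756
22205 = 1×20756 + 1449
20756 = 14×1449 + 470
1449 = 3×470 + 39
470 = 12×39 + 2
39 = 19×2 + 1
2 = 2×1 + 0  (stop)
So -112474/22205 = [-6; 1, 14, 3, 12, 19, 2].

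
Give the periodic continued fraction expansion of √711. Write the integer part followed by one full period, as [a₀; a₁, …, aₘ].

[26; 1, 1, 1, 52]

a₀ = ⌊√711⌋ = 26.
With m₀=0, d₀=1 and mₖ₊₁ = dₖaₖ − mₖ, dₖ₊₁ = (n − mₖ₊₁²)/dₖ, aₖ₊₁ = ⌊(a₀+mₖ₊₁)/dₖ₊₁⌋:
  k=1: m=26, d=35, a=1
  k=2: m=9, d=18, a=1
  k=3: m=9, d=35, a=1
  k=4: m=26, d=1, a=52
d=1 and a=2a₀=52 at k=4, so the next step gives (m, d) = (26, 35) again — its k=1 value — and the period has length 4.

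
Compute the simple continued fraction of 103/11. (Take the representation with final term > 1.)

[9; 2, 1, 3]

103 = 9·11 + 4
11 = 2·4 + 3
4 = 1·3 + 1
3 = 3·1 + 0  (stop)
So 103/11 = [9; 2, 1, 3].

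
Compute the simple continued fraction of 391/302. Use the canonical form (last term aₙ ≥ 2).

[1; 3, 2, 1, 1, 5, 3]

391 = 1×302 + 89
302 = 3×89 + 35
89 = 2×35 + 19
35 = 1×19 + 16
19 = 1×16 + 3
16 = 5×3 + 1
3 = 3×1 + 0  (stop)
So 391/302 = [1; 3, 2, 1, 1, 5, 3].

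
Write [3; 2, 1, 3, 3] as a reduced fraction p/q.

Using pₖ = aₖpₖ₋₁ + pₖ₋₂ and qₖ = aₖqₖ₋₁ + qₖ₋₂:
  k=0: a=3, p=3, q=1
  k=1: a=2, p=7, q=2
  k=2: a=1, p=10, q=3
  k=3: a=3, p=37, q=11
  k=4: a=3, p=121, q=36

121/36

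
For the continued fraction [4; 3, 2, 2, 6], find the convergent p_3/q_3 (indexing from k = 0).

73/17

Using pₖ = aₖpₖ₋₁ + pₖ₋₂, qₖ = aₖqₖ₋₁ + qₖ₋₂ (with p₋₁=1, p₋₂=0, q₋₁=0, q₋₂=1):
  k=0: a=4, p=4, q=1
  k=1: a=3, p=13, q=3
  k=2: a=2, p=30, q=7
  k=3: a=2, p=73, q=17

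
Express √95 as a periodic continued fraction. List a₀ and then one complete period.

a₀ = ⌊√95⌋ = 9.
With m₀=0, d₀=1 and mₖ₊₁ = dₖaₖ − mₖ, dₖ₊₁ = (n − mₖ₊₁²)/dₖ, aₖ₊₁ = ⌊(a₀+mₖ₊₁)/dₖ₊₁⌋:
  k=1: m=9, d=14, a=1
  k=2: m=5, d=5, a=2
  k=3: m=5, d=14, a=1
  k=4: m=9, d=1, a=18
d=1 and a=2a₀=18 at k=4, so the next step gives (m, d) = (9, 14) again — its k=1 value — and the period has length 4.

[9; 1, 2, 1, 18]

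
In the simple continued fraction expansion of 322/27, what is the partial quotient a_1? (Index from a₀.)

1

322 = 11·27 + 25   →  a_0 = 11
27 = 1·25 + 2   →  a_1 = 1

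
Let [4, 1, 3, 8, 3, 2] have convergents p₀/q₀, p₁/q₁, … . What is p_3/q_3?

157/33

Using pₖ = aₖpₖ₋₁ + pₖ₋₂, qₖ = aₖqₖ₋₁ + qₖ₋₂ (with p₋₁=1, p₋₂=0, q₋₁=0, q₋₂=1):
  k=0: a=4, p=4, q=1
  k=1: a=1, p=5, q=1
  k=2: a=3, p=19, q=4
  k=3: a=8, p=157, q=33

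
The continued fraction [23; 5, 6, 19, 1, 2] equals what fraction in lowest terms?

Using pₖ = aₖpₖ₋₁ + pₖ₋₂ and qₖ = aₖqₖ₋₁ + qₖ₋₂:
  k=0: a=23, p=23, q=1
  k=1: a=5, p=116, q=5
  k=2: a=6, p=719, q=31
  k=3: a=19, p=13777, q=594
  k=4: a=1, p=14496, q=625
  k=5: a=2, p=42769, q=1844

42769/1844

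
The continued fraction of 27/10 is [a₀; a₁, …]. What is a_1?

27 = 2·10 + 7   →  a_0 = 2
10 = 1·7 + 3   →  a_1 = 1

1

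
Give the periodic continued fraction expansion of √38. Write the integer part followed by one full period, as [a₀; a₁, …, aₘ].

a₀ = ⌊√38⌋ = 6.
With m₀=0, d₀=1 and mₖ₊₁ = dₖaₖ − mₖ, dₖ₊₁ = (n − mₖ₊₁²)/dₖ, aₖ₊₁ = ⌊(a₀+mₖ₊₁)/dₖ₊₁⌋:
  k=1: m=6, d=2, a=6
  k=2: m=6, d=1, a=12
d=1 and a=2a₀=12 at k=2, so the next step gives (m, d) = (6, 2) again — its k=1 value — and the period has length 2.

[6; 6, 12]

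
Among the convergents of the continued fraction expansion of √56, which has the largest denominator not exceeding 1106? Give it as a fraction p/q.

√56 = [7; 2, 14, …] (period length 2).
Convergents:
  p_0/q_0 = 7/1
  p_1/q_1 = 15/2
  p_2/q_2 = 217/29
  p_3/q_3 = 449/60
  p_4/q_4 = 6503/869
  p_5/q_5 = 13455/1798
q_4 = 869 ≤ 1106 < 1798 = q_5, so the answer is 6503/869.

6503/869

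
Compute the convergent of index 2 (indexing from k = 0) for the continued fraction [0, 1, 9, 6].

9/10

Using pₖ = aₖpₖ₋₁ + pₖ₋₂, qₖ = aₖqₖ₋₁ + qₖ₋₂ (with p₋₁=1, p₋₂=0, q₋₁=0, q₋₂=1):
  k=0: a=0, p=0, q=1
  k=1: a=1, p=1, q=1
  k=2: a=9, p=9, q=10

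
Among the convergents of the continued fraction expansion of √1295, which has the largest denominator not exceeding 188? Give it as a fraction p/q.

2591/72

√1295 = [35; 1, 70, …] (period length 2).
Convergents:
  p_0/q_0 = 35/1
  p_1/q_1 = 36/1
  p_2/q_2 = 2555/71
  p_3/q_3 = 2591/72
  p_4/q_4 = 183925/5111
q_3 = 72 ≤ 188 < 5111 = q_4, so the answer is 2591/72.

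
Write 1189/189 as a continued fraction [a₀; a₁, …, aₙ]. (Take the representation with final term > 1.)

1189 = 6*189 + 55
189 = 3*55 + 24
55 = 2*24 + 7
24 = 3*7 + 3
7 = 2*3 + 1
3 = 3*1 + 0  (stop)
So 1189/189 = [6; 3, 2, 3, 2, 3].

[6; 3, 2, 3, 2, 3]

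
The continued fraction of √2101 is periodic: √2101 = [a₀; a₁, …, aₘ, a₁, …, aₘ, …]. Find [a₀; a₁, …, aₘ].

[45; 1, 5, 8, 5, 1, 90]

a₀ = ⌊√2101⌋ = 45.
With m₀=0, d₀=1 and mₖ₊₁ = dₖaₖ − mₖ, dₖ₊₁ = (n − mₖ₊₁²)/dₖ, aₖ₊₁ = ⌊(a₀+mₖ₊₁)/dₖ₊₁⌋:
  k=1: m=45, d=76, a=1
  k=2: m=31, d=15, a=5
  k=3: m=44, d=11, a=8
  k=4: m=44, d=15, a=5
  k=5: m=31, d=76, a=1
  k=6: m=45, d=1, a=90
d=1 and a=2a₀=90 at k=6, so the next step gives (m, d) = (45, 76) again — its k=1 value — and the period has length 6.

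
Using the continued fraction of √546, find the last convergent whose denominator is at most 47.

701/30

√546 = [23; 2, 1, 2, 1, 2, 46, …] (period length 6).
Convergents:
  p_0/q_0 = 23/1
  p_1/q_1 = 47/2
  p_2/q_2 = 70/3
  p_3/q_3 = 187/8
  p_4/q_4 = 257/11
  p_5/q_5 = 701/30
  p_6/q_6 = 32503/1391
q_5 = 30 ≤ 47 < 1391 = q_6, so the answer is 701/30.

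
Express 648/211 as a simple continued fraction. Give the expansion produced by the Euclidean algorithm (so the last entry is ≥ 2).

648 = 3×211 + 15
211 = 14×15 + 1
15 = 15×1 + 0  (stop)
So 648/211 = [3; 14, 15].

[3; 14, 15]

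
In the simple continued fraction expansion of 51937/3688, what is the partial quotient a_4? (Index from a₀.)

51937 = 14·3688 + 305   →  a_0 = 14
3688 = 12·305 + 28   →  a_1 = 12
305 = 10·28 + 25   →  a_2 = 10
28 = 1·25 + 3   →  a_3 = 1
25 = 8·3 + 1   →  a_4 = 8

8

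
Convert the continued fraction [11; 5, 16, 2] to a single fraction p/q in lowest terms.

1870/167

Using pₖ = aₖpₖ₋₁ + pₖ₋₂ and qₖ = aₖqₖ₋₁ + qₖ₋₂:
  k=0: a=11, p=11, q=1
  k=1: a=5, p=56, q=5
  k=2: a=16, p=907, q=81
  k=3: a=2, p=1870, q=167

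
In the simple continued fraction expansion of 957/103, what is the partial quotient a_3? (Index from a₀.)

957 = 9·103 + 30   →  a_0 = 9
103 = 3·30 + 13   →  a_1 = 3
30 = 2·13 + 4   →  a_2 = 2
13 = 3·4 + 1   →  a_3 = 3

3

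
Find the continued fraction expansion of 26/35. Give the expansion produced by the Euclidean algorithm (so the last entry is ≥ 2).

[0; 1, 2, 1, 8]

26 = 0*35 + 26
35 = 1*26 + 9
26 = 2*9 + 8
9 = 1*8 + 1
8 = 8*1 + 0  (stop)
So 26/35 = [0; 1, 2, 1, 8].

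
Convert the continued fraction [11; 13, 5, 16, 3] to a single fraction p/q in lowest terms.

36251/3273

Using pₖ = aₖpₖ₋₁ + pₖ₋₂ and qₖ = aₖqₖ₋₁ + qₖ₋₂:
  k=0: a=11, p=11, q=1
  k=1: a=13, p=144, q=13
  k=2: a=5, p=731, q=66
  k=3: a=16, p=11840, q=1069
  k=4: a=3, p=36251, q=3273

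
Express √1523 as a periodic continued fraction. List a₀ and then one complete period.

a₀ = ⌊√1523⌋ = 39.
With m₀=0, d₀=1 and mₖ₊₁ = dₖaₖ − mₖ, dₖ₊₁ = (n − mₖ₊₁²)/dₖ, aₖ₊₁ = ⌊(a₀+mₖ₊₁)/dₖ₊₁⌋:
  k=1: m=39, d=2, a=39
  k=2: m=39, d=1, a=78
d=1 and a=2a₀=78 at k=2, so the next step gives (m, d) = (39, 2) again — its k=1 value — and the period has length 2.

[39; 39, 78]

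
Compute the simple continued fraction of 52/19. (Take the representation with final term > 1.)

52 = 2*19 + 14
19 = 1*14 + 5
14 = 2*5 + 4
5 = 1*4 + 1
4 = 4*1 + 0  (stop)
So 52/19 = [2; 1, 2, 1, 4].

[2; 1, 2, 1, 4]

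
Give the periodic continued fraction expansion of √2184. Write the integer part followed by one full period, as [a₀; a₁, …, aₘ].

a₀ = ⌊√2184⌋ = 46.
With m₀=0, d₀=1 and mₖ₊₁ = dₖaₖ − mₖ, dₖ₊₁ = (n − mₖ₊₁²)/dₖ, aₖ₊₁ = ⌊(a₀+mₖ₊₁)/dₖ₊₁⌋:
  k=1: m=46, d=68, a=1
  k=2: m=22, d=25, a=2
  k=3: m=28, d=56, a=1
  k=4: m=28, d=25, a=2
  k=5: m=22, d=68, a=1
  k=6: m=46, d=1, a=92
d=1 and a=2a₀=92 at k=6, so the next step gives (m, d) = (46, 68) again — its k=1 value — and the period has length 6.

[46; 1, 2, 1, 2, 1, 92]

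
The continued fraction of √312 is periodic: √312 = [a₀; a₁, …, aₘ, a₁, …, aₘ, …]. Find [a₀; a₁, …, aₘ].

[17; 1, 1, 1, 34]

a₀ = ⌊√312⌋ = 17.
With m₀=0, d₀=1 and mₖ₊₁ = dₖaₖ − mₖ, dₖ₊₁ = (n − mₖ₊₁²)/dₖ, aₖ₊₁ = ⌊(a₀+mₖ₊₁)/dₖ₊₁⌋:
  k=1: m=17, d=23, a=1
  k=2: m=6, d=12, a=1
  k=3: m=6, d=23, a=1
  k=4: m=17, d=1, a=34
d=1 and a=2a₀=34 at k=4, so the next step gives (m, d) = (17, 23) again — its k=1 value — and the period has length 4.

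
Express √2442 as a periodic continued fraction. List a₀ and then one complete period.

[49; 2, 2, 2, 98]

a₀ = ⌊√2442⌋ = 49.
With m₀=0, d₀=1 and mₖ₊₁ = dₖaₖ − mₖ, dₖ₊₁ = (n − mₖ₊₁²)/dₖ, aₖ₊₁ = ⌊(a₀+mₖ₊₁)/dₖ₊₁⌋:
  k=1: m=49, d=41, a=2
  k=2: m=33, d=33, a=2
  k=3: m=33, d=41, a=2
  k=4: m=49, d=1, a=98
d=1 and a=2a₀=98 at k=4, so the next step gives (m, d) = (49, 41) again — its k=1 value — and the period has length 4.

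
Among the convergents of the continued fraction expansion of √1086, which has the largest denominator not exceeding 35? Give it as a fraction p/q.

725/22

√1086 = [32; 1, 20, 1, 64, …] (period length 4).
Convergents:
  p_0/q_0 = 32/1
  p_1/q_1 = 33/1
  p_2/q_2 = 692/21
  p_3/q_3 = 725/22
  p_4/q_4 = 47092/1429
q_3 = 22 ≤ 35 < 1429 = q_4, so the answer is 725/22.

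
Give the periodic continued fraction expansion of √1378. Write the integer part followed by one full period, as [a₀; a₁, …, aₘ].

a₀ = ⌊√1378⌋ = 37.
With m₀=0, d₀=1 and mₖ₊₁ = dₖaₖ − mₖ, dₖ₊₁ = (n − mₖ₊₁²)/dₖ, aₖ₊₁ = ⌊(a₀+mₖ₊₁)/dₖ₊₁⌋:
  k=1: m=37, d=9, a=8
  k=2: m=35, d=17, a=4
  k=3: m=33, d=17, a=4
  k=4: m=35, d=9, a=8
  k=5: m=37, d=1, a=74
d=1 and a=2a₀=74 at k=5, so the next step gives (m, d) = (37, 9) again — its k=1 value — and the period has length 5.

[37; 8, 4, 4, 8, 74]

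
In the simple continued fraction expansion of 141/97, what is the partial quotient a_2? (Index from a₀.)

4

141 = 1·97 + 44   →  a_0 = 1
97 = 2·44 + 9   →  a_1 = 2
44 = 4·9 + 8   →  a_2 = 4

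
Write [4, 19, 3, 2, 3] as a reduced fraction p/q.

Fold from the inside: start with 3/1.
  2 + 1/3 = 7/3
  3 + 3/7 = 24/7
  19 + 7/24 = 463/24
  4 + 24/463 = 1876/463

1876/463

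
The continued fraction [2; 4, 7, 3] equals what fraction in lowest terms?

Using pₖ = aₖpₖ₋₁ + pₖ₋₂ and qₖ = aₖqₖ₋₁ + qₖ₋₂:
  k=0: a=2, p=2, q=1
  k=1: a=4, p=9, q=4
  k=2: a=7, p=65, q=29
  k=3: a=3, p=204, q=91

204/91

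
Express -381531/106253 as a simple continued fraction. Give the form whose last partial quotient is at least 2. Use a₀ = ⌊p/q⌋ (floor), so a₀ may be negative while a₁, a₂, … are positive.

[-4; 2, 2, 3, 1, 15, 16, 19]

-381531 = -4*106253 + 43481
106253 = 2*43481 + 19291
43481 = 2*19291 + 4899
19291 = 3*4899 + 4594
4899 = 1*4594 + 305
4594 = 15*305 + 19
305 = 16*19 + 1
19 = 19*1 + 0  (stop)
So -381531/106253 = [-4; 2, 2, 3, 1, 15, 16, 19].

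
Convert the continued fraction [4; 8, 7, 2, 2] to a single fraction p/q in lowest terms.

Using pₖ = aₖpₖ₋₁ + pₖ₋₂ and qₖ = aₖqₖ₋₁ + qₖ₋₂:
  k=0: a=4, p=4, q=1
  k=1: a=8, p=33, q=8
  k=2: a=7, p=235, q=57
  k=3: a=2, p=503, q=122
  k=4: a=2, p=1241, q=301

1241/301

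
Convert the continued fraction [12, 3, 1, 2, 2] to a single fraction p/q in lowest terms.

Using pₖ = aₖpₖ₋₁ + pₖ₋₂ and qₖ = aₖqₖ₋₁ + qₖ₋₂:
  k=0: a=12, p=12, q=1
  k=1: a=3, p=37, q=3
  k=2: a=1, p=49, q=4
  k=3: a=2, p=135, q=11
  k=4: a=2, p=319, q=26

319/26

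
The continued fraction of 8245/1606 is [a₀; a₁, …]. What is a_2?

2

8245 = 5·1606 + 215   →  a_0 = 5
1606 = 7·215 + 101   →  a_1 = 7
215 = 2·101 + 13   →  a_2 = 2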